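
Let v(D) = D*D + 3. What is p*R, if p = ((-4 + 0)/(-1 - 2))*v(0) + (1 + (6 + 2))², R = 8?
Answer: 680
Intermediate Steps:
v(D) = 3 + D² (v(D) = D² + 3 = 3 + D²)
p = 85 (p = ((-4 + 0)/(-1 - 2))*(3 + 0²) + (1 + (6 + 2))² = (-4/(-3))*(3 + 0) + (1 + 8)² = -4*(-⅓)*3 + 9² = (4/3)*3 + 81 = 4 + 81 = 85)
p*R = 85*8 = 680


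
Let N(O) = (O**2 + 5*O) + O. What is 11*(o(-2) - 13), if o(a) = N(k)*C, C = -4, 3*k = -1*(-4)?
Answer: -5159/9 ≈ -573.22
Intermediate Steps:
k = 4/3 (k = (-1*(-4))/3 = (1/3)*4 = 4/3 ≈ 1.3333)
N(O) = O**2 + 6*O
o(a) = -352/9 (o(a) = (4*(6 + 4/3)/3)*(-4) = ((4/3)*(22/3))*(-4) = (88/9)*(-4) = -352/9)
11*(o(-2) - 13) = 11*(-352/9 - 13) = 11*(-469/9) = -5159/9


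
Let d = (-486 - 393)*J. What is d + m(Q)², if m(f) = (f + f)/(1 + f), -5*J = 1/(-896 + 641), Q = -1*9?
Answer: 29737/6800 ≈ 4.3731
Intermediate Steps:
Q = -9
J = 1/1275 (J = -1/(5*(-896 + 641)) = -⅕/(-255) = -⅕*(-1/255) = 1/1275 ≈ 0.00078431)
m(f) = 2*f/(1 + f) (m(f) = (2*f)/(1 + f) = 2*f/(1 + f))
d = -293/425 (d = (-486 - 393)*(1/1275) = -879*1/1275 = -293/425 ≈ -0.68941)
d + m(Q)² = -293/425 + (2*(-9)/(1 - 9))² = -293/425 + (2*(-9)/(-8))² = -293/425 + (2*(-9)*(-⅛))² = -293/425 + (9/4)² = -293/425 + 81/16 = 29737/6800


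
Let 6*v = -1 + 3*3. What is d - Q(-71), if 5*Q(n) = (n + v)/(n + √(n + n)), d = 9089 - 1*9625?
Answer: -587129/1095 - 209*I*√142/77745 ≈ -536.19 - 0.032035*I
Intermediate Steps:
v = 4/3 (v = (-1 + 3*3)/6 = (-1 + 9)/6 = (⅙)*8 = 4/3 ≈ 1.3333)
d = -536 (d = 9089 - 9625 = -536)
Q(n) = (4/3 + n)/(5*(n + √2*√n)) (Q(n) = ((n + 4/3)/(n + √(n + n)))/5 = ((4/3 + n)/(n + √(2*n)))/5 = ((4/3 + n)/(n + √2*√n))/5 = (4/3 + n)/(5*(n + √2*√n)))
d - Q(-71) = -536 - (4/15 + (⅕)*(-71))/(-71 + √2*√(-71)) = -536 - (4/15 - 71/5)/(-71 + √2*(I*√71)) = -536 - (-209)/((-71 + I*√142)*15) = -536 - (-209)/(15*(-71 + I*√142)) = -536 + 209/(15*(-71 + I*√142))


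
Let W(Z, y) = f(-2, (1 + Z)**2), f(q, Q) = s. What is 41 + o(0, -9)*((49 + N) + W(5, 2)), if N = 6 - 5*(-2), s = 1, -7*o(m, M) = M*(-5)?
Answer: -2683/7 ≈ -383.29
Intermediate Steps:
o(m, M) = 5*M/7 (o(m, M) = -M*(-5)/7 = -(-5)*M/7 = 5*M/7)
N = 16 (N = 6 + 10 = 16)
f(q, Q) = 1
W(Z, y) = 1
41 + o(0, -9)*((49 + N) + W(5, 2)) = 41 + ((5/7)*(-9))*((49 + 16) + 1) = 41 - 45*(65 + 1)/7 = 41 - 45/7*66 = 41 - 2970/7 = -2683/7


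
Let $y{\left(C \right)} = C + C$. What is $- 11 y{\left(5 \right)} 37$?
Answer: $-4070$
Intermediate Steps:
$y{\left(C \right)} = 2 C$
$- 11 y{\left(5 \right)} 37 = - 11 \cdot 2 \cdot 5 \cdot 37 = \left(-11\right) 10 \cdot 37 = \left(-110\right) 37 = -4070$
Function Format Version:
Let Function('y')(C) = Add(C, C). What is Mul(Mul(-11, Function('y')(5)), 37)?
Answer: -4070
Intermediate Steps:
Function('y')(C) = Mul(2, C)
Mul(Mul(-11, Function('y')(5)), 37) = Mul(Mul(-11, Mul(2, 5)), 37) = Mul(Mul(-11, 10), 37) = Mul(-110, 37) = -4070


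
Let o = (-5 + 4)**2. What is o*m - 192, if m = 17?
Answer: -175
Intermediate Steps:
o = 1 (o = (-1)**2 = 1)
o*m - 192 = 1*17 - 192 = 17 - 192 = -175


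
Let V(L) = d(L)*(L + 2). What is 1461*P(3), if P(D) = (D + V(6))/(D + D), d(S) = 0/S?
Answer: 1461/2 ≈ 730.50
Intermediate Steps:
d(S) = 0
V(L) = 0 (V(L) = 0*(L + 2) = 0*(2 + L) = 0)
P(D) = ½ (P(D) = (D + 0)/(D + D) = D/((2*D)) = D*(1/(2*D)) = ½)
1461*P(3) = 1461*(½) = 1461/2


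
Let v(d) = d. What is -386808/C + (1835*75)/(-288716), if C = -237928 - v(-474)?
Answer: 39499025889/34278384532 ≈ 1.1523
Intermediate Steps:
C = -237454 (C = -237928 - 1*(-474) = -237928 + 474 = -237454)
-386808/C + (1835*75)/(-288716) = -386808/(-237454) + (1835*75)/(-288716) = -386808*(-1/237454) + 137625*(-1/288716) = 193404/118727 - 137625/288716 = 39499025889/34278384532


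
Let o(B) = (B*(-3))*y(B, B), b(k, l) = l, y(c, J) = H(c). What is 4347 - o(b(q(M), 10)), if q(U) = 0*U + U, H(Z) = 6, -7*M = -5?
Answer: 4527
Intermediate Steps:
M = 5/7 (M = -⅐*(-5) = 5/7 ≈ 0.71429)
q(U) = U (q(U) = 0 + U = U)
y(c, J) = 6
o(B) = -18*B (o(B) = (B*(-3))*6 = -3*B*6 = -18*B)
4347 - o(b(q(M), 10)) = 4347 - (-18)*10 = 4347 - 1*(-180) = 4347 + 180 = 4527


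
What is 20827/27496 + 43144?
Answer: 1186308251/27496 ≈ 43145.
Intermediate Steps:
20827/27496 + 43144 = 1186308251/27496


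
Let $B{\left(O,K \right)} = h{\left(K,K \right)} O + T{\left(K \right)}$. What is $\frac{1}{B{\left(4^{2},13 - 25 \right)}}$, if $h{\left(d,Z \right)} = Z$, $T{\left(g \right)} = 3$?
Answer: $- \frac{1}{189} \approx -0.005291$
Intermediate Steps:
$B{\left(O,K \right)} = 3 + K O$ ($B{\left(O,K \right)} = K O + 3 = 3 + K O$)
$\frac{1}{B{\left(4^{2},13 - 25 \right)}} = \frac{1}{3 + \left(13 - 25\right) 4^{2}} = \frac{1}{3 + \left(13 - 25\right) 16} = \frac{1}{3 - 192} = \frac{1}{-189} = - \frac{1}{189}$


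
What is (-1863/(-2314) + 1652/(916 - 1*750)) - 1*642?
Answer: -121237811/192062 ≈ -631.24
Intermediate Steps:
(-1863/(-2314) + 1652/(916 - 1*750)) - 1*642 = (-1863*(-1/2314) + 1652/(916 - 750)) - 642 = (1863/2314 + 1652/166) - 642 = (1863/2314 + 1652*(1/166)) - 642 = (1863/2314 + 826/83) - 642 = 2065993/192062 - 642 = -121237811/192062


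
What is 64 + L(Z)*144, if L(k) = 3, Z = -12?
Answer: 496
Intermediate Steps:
64 + L(Z)*144 = 64 + 3*144 = 64 + 432 = 496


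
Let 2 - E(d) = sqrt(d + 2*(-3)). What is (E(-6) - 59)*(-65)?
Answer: 3705 + 130*I*sqrt(3) ≈ 3705.0 + 225.17*I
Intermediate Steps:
E(d) = 2 - sqrt(-6 + d) (E(d) = 2 - sqrt(d + 2*(-3)) = 2 - sqrt(d - 6) = 2 - sqrt(-6 + d))
(E(-6) - 59)*(-65) = ((2 - sqrt(-6 - 6)) - 59)*(-65) = ((2 - sqrt(-12)) - 59)*(-65) = ((2 - 2*I*sqrt(3)) - 59)*(-65) = (-57 - 2*I*sqrt(3))*(-65) = 3705 + 130*I*sqrt(3)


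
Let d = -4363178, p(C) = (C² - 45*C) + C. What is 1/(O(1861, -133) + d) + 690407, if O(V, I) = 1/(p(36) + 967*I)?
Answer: 388291304483117462/562409281023 ≈ 6.9041e+5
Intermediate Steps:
p(C) = C² - 44*C
O(V, I) = 1/(-288 + 967*I) (O(V, I) = 1/(36*(-44 + 36) + 967*I) = 1/(36*(-8) + 967*I) = 1/(-288 + 967*I))
1/(O(1861, -133) + d) + 690407 = 1/(1/(-288 + 967*(-133)) - 4363178) + 690407 = 1/(1/(-288 - 128611) - 4363178) + 690407 = 1/(1/(-128899) - 4363178) + 690407 = 1/(-1/128899 - 4363178) + 690407 = 1/(-562409281023/128899) + 690407 = -128899/562409281023 + 690407 = 388291304483117462/562409281023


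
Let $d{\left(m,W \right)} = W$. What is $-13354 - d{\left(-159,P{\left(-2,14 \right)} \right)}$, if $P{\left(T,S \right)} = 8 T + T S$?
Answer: $-13310$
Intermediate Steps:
$P{\left(T,S \right)} = 8 T + S T$
$-13354 - d{\left(-159,P{\left(-2,14 \right)} \right)} = -13354 - - 2 \left(8 + 14\right) = -13354 - \left(-2\right) 22 = -13354 - -44 = -13354 + 44 = -13310$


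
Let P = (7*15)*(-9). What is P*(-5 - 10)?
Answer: 14175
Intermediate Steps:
P = -945 (P = 105*(-9) = -945)
P*(-5 - 10) = -945*(-5 - 10) = -945*(-15) = 14175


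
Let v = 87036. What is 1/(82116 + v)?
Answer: 1/169152 ≈ 5.9118e-6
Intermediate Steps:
1/(82116 + v) = 1/(82116 + 87036) = 1/169152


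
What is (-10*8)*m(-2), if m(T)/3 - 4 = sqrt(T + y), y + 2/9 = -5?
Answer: -960 - 80*I*sqrt(65) ≈ -960.0 - 644.98*I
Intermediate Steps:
y = -47/9 (y = -2/9 - 5 = -47/9 ≈ -5.2222)
m(T) = 12 + 3*sqrt(-47/9 + T) (m(T) = 12 + 3*sqrt(T - 47/9) = 12 + 3*sqrt(-47/9 + T))
(-10*8)*m(-2) = (-10*8)*(12 + sqrt(-47 + 9*(-2))) = -80*(12 + sqrt(-47 - 18)) = -80*(12 + sqrt(-65)) = -80*(12 + I*sqrt(65)) = -960 - 80*I*sqrt(65)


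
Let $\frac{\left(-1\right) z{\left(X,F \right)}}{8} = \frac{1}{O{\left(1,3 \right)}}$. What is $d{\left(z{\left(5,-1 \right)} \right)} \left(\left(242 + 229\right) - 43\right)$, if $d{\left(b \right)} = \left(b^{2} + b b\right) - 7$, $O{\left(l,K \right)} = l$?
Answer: $51788$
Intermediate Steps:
$z{\left(X,F \right)} = -8$ ($z{\left(X,F \right)} = - \frac{8}{1} = \left(-8\right) 1 = -8$)
$d{\left(b \right)} = -7 + 2 b^{2}$ ($d{\left(b \right)} = \left(b^{2} + b^{2}\right) - 7 = 2 b^{2} - 7 = -7 + 2 b^{2}$)
$d{\left(z{\left(5,-1 \right)} \right)} \left(\left(242 + 229\right) - 43\right) = \left(-7 + 2 \left(-8\right)^{2}\right) \left(\left(242 + 229\right) - 43\right) = \left(-7 + 2 \cdot 64\right) \left(471 - 43\right) = \left(-7 + 128\right) 428 = 121 \cdot 428 = 51788$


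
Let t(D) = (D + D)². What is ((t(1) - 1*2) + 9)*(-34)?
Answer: -374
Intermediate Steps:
t(D) = 4*D² (t(D) = (2*D)² = 4*D²)
((t(1) - 1*2) + 9)*(-34) = ((4*1² - 1*2) + 9)*(-34) = ((4*1 - 2) + 9)*(-34) = ((4 - 2) + 9)*(-34) = (2 + 9)*(-34) = 11*(-34) = -374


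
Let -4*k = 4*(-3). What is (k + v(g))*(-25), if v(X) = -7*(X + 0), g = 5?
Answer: 800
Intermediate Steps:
v(X) = -7*X
k = 3 (k = -(-3) = -1/4*(-12) = 3)
(k + v(g))*(-25) = (3 - 7*5)*(-25) = (3 - 35)*(-25) = -32*(-25) = 800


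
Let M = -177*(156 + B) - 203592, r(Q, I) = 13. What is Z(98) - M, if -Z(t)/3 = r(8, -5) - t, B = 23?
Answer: 235530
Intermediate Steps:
Z(t) = -39 + 3*t (Z(t) = -3*(13 - t) = -39 + 3*t)
M = -235275 (M = -177*(156 + 23) - 203592 = -177*179 - 203592 = -31683 - 203592 = -235275)
Z(98) - M = (-39 + 3*98) - 1*(-235275) = (-39 + 294) + 235275 = 255 + 235275 = 235530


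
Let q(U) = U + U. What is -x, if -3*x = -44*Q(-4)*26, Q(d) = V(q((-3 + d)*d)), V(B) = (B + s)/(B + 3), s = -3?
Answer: -60632/177 ≈ -342.55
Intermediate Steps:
q(U) = 2*U
V(B) = (-3 + B)/(3 + B) (V(B) = (B - 3)/(B + 3) = (-3 + B)/(3 + B))
Q(d) = (-3 + 2*d*(-3 + d))/(3 + 2*d*(-3 + d)) (Q(d) = (-3 + 2*((-3 + d)*d))/(3 + 2*((-3 + d)*d)) = (-3 + 2*(d*(-3 + d)))/(3 + 2*(d*(-3 + d))) = (-3 + 2*d*(-3 + d))/(3 + 2*d*(-3 + d)))
x = 60632/177 (x = -(-44*(-3 + 2*(-4)*(-3 - 4))/(3 + 2*(-4)*(-3 - 4)))*26/3 = -(-44*(-3 + 2*(-4)*(-7))/(3 + 2*(-4)*(-7)))*26/3 = -(-44*(-3 + 56)/(3 + 56))*26/3 = -(-44*53/59)*26/3 = -(-2332)*26/177 = -⅓*(-60632/59) = 60632/177 ≈ 342.55)
-x = -1*60632/177 = -60632/177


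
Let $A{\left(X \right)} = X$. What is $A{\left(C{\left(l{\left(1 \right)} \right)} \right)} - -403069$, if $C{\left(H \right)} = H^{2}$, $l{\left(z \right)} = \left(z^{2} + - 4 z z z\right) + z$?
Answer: $403073$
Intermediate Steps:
$l{\left(z \right)} = z + z^{2} - 4 z^{3}$ ($l{\left(z \right)} = \left(z^{2} + - 4 z^{2} z\right) + z = \left(z^{2} - 4 z^{3}\right) + z = z + z^{2} - 4 z^{3}$)
$A{\left(C{\left(l{\left(1 \right)} \right)} \right)} - -403069 = \left(1 \left(1 + 1 - 4 \cdot 1^{2}\right)\right)^{2} - -403069 = \left(1 \left(1 + 1 - 4\right)\right)^{2} + 403069 = \left(1 \left(-2\right)\right)^{2} + 403069 = \left(-2\right)^{2} + 403069 = 4 + 403069 = 403073$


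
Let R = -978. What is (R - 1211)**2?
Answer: 4791721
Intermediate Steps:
(R - 1211)**2 = (-978 - 1211)**2 = (-2189)**2 = 4791721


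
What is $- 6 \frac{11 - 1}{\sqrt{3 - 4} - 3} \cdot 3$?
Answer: $54 + 18 i \approx 54.0 + 18.0 i$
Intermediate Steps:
$- 6 \frac{11 - 1}{\sqrt{3 - 4} - 3} \cdot 3 = - 6 \frac{10}{\sqrt{-1} - 3} \cdot 3 = - 6 \frac{10}{i - 3} \cdot 3 = - 6 \frac{10}{-3 + i} 3 = - 6 \cdot 10 \frac{-3 - i}{10} \cdot 3 = - 6 \left(-3 - i\right) 3 = \left(18 + 6 i\right) 3 = 54 + 18 i$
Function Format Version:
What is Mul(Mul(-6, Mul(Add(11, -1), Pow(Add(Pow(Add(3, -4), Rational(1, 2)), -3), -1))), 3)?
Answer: Add(54, Mul(18, I)) ≈ Add(54.000, Mul(18.000, I))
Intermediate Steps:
Mul(Mul(-6, Mul(Add(11, -1), Pow(Add(Pow(Add(3, -4), Rational(1, 2)), -3), -1))), 3) = Mul(Mul(-6, Mul(10, Pow(Add(Pow(-1, Rational(1, 2)), -3), -1))), 3) = Mul(Mul(-6, Mul(10, Pow(Add(I, -3), -1))), 3) = Mul(Mul(-6, Mul(10, Pow(Add(-3, I), -1))), 3) = Mul(Mul(-6, Mul(10, Mul(Rational(1, 10), Add(-3, Mul(-1, I))))), 3) = Mul(Mul(-6, Add(-3, Mul(-1, I))), 3) = Mul(Add(18, Mul(6, I)), 3) = Add(54, Mul(18, I))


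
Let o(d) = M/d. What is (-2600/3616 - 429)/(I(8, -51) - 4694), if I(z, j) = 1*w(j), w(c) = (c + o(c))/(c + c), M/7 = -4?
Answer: 505200033/5517928990 ≈ 0.091556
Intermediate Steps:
M = -28 (M = 7*(-4) = -28)
o(d) = -28/d
w(c) = (c - 28/c)/(2*c) (w(c) = (c - 28/c)/(c + c) = (c - 28/c)/((2*c)) = (c - 28/c)*(1/(2*c)) = (c - 28/c)/(2*c))
I(z, j) = ½ - 14/j² (I(z, j) = 1*(½ - 14/j²) = ½ - 14/j²)
(-2600/3616 - 429)/(I(8, -51) - 4694) = (-2600/3616 - 429)/((½ - 14/(-51)²) - 4694) = (-2600*1/3616 - 429)/((½ - 14*1/2601) - 4694) = (-325/452 - 429)/((½ - 14/2601) - 4694) = -194233/(452*(2573/5202 - 4694)) = -194233/(452*(-24415615/5202)) = -194233/452*(-5202/24415615) = 505200033/5517928990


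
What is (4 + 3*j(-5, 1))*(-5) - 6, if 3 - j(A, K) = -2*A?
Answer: 79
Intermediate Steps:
j(A, K) = 3 + 2*A (j(A, K) = 3 - (-2)*A = 3 + 2*A)
(4 + 3*j(-5, 1))*(-5) - 6 = (4 + 3*(3 + 2*(-5)))*(-5) - 6 = (4 + 3*(3 - 10))*(-5) - 6 = (4 + 3*(-7))*(-5) - 6 = (4 - 21)*(-5) - 6 = -17*(-5) - 6 = 85 - 6 = 79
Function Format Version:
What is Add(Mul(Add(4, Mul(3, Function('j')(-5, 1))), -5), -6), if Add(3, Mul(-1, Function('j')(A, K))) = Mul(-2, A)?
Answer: 79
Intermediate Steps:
Function('j')(A, K) = Add(3, Mul(2, A)) (Function('j')(A, K) = Add(3, Mul(-1, Mul(-2, A))) = Add(3, Mul(2, A)))
Add(Mul(Add(4, Mul(3, Function('j')(-5, 1))), -5), -6) = Add(Mul(Add(4, Mul(3, Add(3, Mul(2, -5)))), -5), -6) = Add(Mul(Add(4, Mul(3, Add(3, -10))), -5), -6) = Add(Mul(Add(4, Mul(3, -7)), -5), -6) = Add(Mul(Add(4, -21), -5), -6) = Add(Mul(-17, -5), -6) = Add(85, -6) = 79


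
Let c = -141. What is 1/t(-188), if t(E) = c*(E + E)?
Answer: 1/53016 ≈ 1.8862e-5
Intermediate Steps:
t(E) = -282*E (t(E) = -141*(E + E) = -282*E)
1/t(-188) = 1/(-282*(-188)) = 1/53016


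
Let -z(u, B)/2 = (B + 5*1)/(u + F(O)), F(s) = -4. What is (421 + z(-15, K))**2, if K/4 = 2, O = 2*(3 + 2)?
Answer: 64400625/361 ≈ 1.7840e+5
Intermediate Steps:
O = 10 (O = 2*5 = 10)
K = 8 (K = 4*2 = 8)
z(u, B) = -2*(5 + B)/(-4 + u) (z(u, B) = -2*(B + 5*1)/(u - 4) = -2*(B + 5)/(-4 + u) = -2*(5 + B)/(-4 + u))
(421 + z(-15, K))**2 = (421 + 2*(-5 - 1*8)/(-4 - 15))**2 = (421 + 2*(-5 - 8)/(-19))**2 = (421 + 2*(-1/19)*(-13))**2 = (421 + 26/19)**2 = (8025/19)**2 = 64400625/361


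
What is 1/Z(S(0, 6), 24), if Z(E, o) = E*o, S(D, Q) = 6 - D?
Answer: 1/144 ≈ 0.0069444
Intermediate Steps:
1/Z(S(0, 6), 24) = 1/((6 - 1*0)*24) = 1/((6 + 0)*24) = 1/(6*24) = 1/144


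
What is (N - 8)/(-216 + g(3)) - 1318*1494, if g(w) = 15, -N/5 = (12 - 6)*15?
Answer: -395787034/201 ≈ -1.9691e+6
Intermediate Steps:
N = -450 (N = -5*(12 - 6)*15 = -30*15 = -5*90 = -450)
(N - 8)/(-216 + g(3)) - 1318*1494 = (-450 - 8)/(-216 + 15) - 1318*1494 = -458/(-201) - 1969092 = -458*(-1/201) - 1969092 = 458/201 - 1969092 = -395787034/201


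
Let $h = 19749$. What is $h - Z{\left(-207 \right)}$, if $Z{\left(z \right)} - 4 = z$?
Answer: $19952$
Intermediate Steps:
$Z{\left(z \right)} = 4 + z$
$h - Z{\left(-207 \right)} = 19749 - \left(4 - 207\right) = 19749 - -203 = 19749 + 203 = 19952$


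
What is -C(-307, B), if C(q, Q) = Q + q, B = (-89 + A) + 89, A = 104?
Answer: 203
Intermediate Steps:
B = 104 (B = (-89 + 104) + 89 = 15 + 89 = 104)
-C(-307, B) = -(104 - 307) = -1*(-203) = 203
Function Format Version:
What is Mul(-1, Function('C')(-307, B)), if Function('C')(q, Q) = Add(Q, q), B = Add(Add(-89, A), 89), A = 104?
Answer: 203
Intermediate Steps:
B = 104 (B = Add(Add(-89, 104), 89) = Add(15, 89) = 104)
Mul(-1, Function('C')(-307, B)) = Mul(-1, Add(104, -307)) = Mul(-1, -203) = 203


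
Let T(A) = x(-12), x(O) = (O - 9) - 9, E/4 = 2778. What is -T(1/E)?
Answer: 30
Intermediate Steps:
E = 11112 (E = 4*2778 = 11112)
x(O) = -18 + O (x(O) = (-9 + O) - 9 = -18 + O)
T(A) = -30 (T(A) = -18 - 12 = -30)
-T(1/E) = -1*(-30) = 30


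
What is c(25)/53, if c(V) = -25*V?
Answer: -625/53 ≈ -11.792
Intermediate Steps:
c(25)/53 = -25*25/53 = -625*1/53 = -625/53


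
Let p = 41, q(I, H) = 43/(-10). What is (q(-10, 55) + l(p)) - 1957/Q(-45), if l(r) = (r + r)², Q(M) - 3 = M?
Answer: 710461/105 ≈ 6766.3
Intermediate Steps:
Q(M) = 3 + M
q(I, H) = -43/10 (q(I, H) = 43*(-⅒) = -43/10)
l(r) = 4*r² (l(r) = (2*r)² = 4*r²)
(q(-10, 55) + l(p)) - 1957/Q(-45) = (-43/10 + 4*41²) - 1957/(3 - 45) = (-43/10 + 4*1681) - 1957/(-42) = (-43/10 + 6724) - 1957*(-1/42) = 67197/10 + 1957/42 = 710461/105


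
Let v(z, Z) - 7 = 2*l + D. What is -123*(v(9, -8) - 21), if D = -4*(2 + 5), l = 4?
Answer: 4182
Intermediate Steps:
D = -28 (D = -4*7 = -28)
v(z, Z) = -13 (v(z, Z) = 7 + (2*4 - 28) = 7 + (8 - 28) = 7 - 20 = -13)
-123*(v(9, -8) - 21) = -123*(-13 - 21) = -123*(-34) = 4182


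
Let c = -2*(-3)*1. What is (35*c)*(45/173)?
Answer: 9450/173 ≈ 54.624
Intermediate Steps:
c = 6 (c = 6*1 = 6)
(35*c)*(45/173) = (35*6)*(45/173) = 210*(45*(1/173)) = 210*(45/173) = 9450/173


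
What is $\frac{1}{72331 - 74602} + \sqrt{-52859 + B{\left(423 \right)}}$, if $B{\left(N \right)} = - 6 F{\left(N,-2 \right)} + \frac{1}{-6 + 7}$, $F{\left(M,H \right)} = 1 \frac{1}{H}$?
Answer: $- \frac{1}{2271} + 31 i \sqrt{55} \approx -0.00044033 + 229.9 i$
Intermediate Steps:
$F{\left(M,H \right)} = \frac{1}{H}$
$B{\left(N \right)} = 4$ ($B{\left(N \right)} = - \frac{6}{-2} + \frac{1}{-6 + 7} = \left(-6\right) \left(- \frac{1}{2}\right) + 1^{-1} = 3 + 1 = 4$)
$\frac{1}{72331 - 74602} + \sqrt{-52859 + B{\left(423 \right)}} = \frac{1}{72331 - 74602} + \sqrt{-52859 + 4} = \frac{1}{-2271} + \sqrt{-52855} = - \frac{1}{2271} + 31 i \sqrt{55}$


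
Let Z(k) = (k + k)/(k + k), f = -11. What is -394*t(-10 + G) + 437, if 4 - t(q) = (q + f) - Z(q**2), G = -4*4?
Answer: -16111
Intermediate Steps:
G = -16
Z(k) = 1 (Z(k) = (2*k)/((2*k)) = (2*k)*(1/(2*k)) = 1)
t(q) = 16 - q (t(q) = 4 - ((q - 11) - 1*1) = 4 - ((-11 + q) - 1) = 4 - (-12 + q) = 4 + (12 - q) = 16 - q)
-394*t(-10 + G) + 437 = -394*(16 - (-10 - 16)) + 437 = -394*(16 - 1*(-26)) + 437 = -394*(16 + 26) + 437 = -394*42 + 437 = -16548 + 437 = -16111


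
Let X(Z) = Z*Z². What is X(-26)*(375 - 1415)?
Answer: 18279040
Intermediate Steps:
X(Z) = Z³
X(-26)*(375 - 1415) = (-26)³*(375 - 1415) = -17576*(-1040) = 18279040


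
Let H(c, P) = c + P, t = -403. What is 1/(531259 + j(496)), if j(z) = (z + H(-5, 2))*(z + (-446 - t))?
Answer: 1/754588 ≈ 1.3252e-6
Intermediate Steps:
H(c, P) = P + c
j(z) = (-43 + z)*(-3 + z) (j(z) = (z + (2 - 5))*(z + (-446 - 1*(-403))) = (z - 3)*(z + (-446 + 403)) = (-3 + z)*(z - 43) = (-3 + z)*(-43 + z) = (-43 + z)*(-3 + z))
1/(531259 + j(496)) = 1/(531259 + (129 + 496² - 46*496)) = 1/(531259 + (129 + 246016 - 22816)) = 1/(531259 + 223329) = 1/754588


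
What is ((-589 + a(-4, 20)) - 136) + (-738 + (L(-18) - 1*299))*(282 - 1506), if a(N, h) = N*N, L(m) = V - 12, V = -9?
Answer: 1294283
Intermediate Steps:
L(m) = -21 (L(m) = -9 - 12 = -21)
a(N, h) = N²
((-589 + a(-4, 20)) - 136) + (-738 + (L(-18) - 1*299))*(282 - 1506) = ((-589 + (-4)²) - 136) + (-738 + (-21 - 1*299))*(282 - 1506) = ((-589 + 16) - 136) + (-738 + (-21 - 299))*(-1224) = (-573 - 136) + (-738 - 320)*(-1224) = -709 - 1058*(-1224) = -709 + 1294992 = 1294283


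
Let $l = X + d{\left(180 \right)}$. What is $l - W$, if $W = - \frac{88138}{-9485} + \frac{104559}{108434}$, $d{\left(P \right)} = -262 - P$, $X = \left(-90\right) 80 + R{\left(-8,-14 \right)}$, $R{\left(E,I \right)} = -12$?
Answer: $- \frac{7882661032467}{1028496490} \approx -7664.3$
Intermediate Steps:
$X = -7212$ ($X = \left(-90\right) 80 - 12 = -7200 - 12 = -7212$)
$l = -7654$ ($l = -7212 - 442 = -7654$)
$W = \frac{10548898007}{1028496490}$ ($W = \left(-88138\right) \left(- \frac{1}{9485}\right) + 104559 \cdot \frac{1}{108434} = \frac{88138}{9485} + \frac{104559}{108434} = \frac{10548898007}{1028496490} \approx 10.257$)
$l - W = -7654 - \frac{10548898007}{1028496490} = - \frac{7882661032467}{1028496490}$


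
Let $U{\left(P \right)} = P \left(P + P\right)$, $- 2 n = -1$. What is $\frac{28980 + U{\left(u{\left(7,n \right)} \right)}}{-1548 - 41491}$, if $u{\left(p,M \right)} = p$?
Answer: $- \frac{29078}{43039} \approx -0.67562$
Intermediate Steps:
$n = \frac{1}{2}$ ($n = \left(- \frac{1}{2}\right) \left(-1\right) = \frac{1}{2} \approx 0.5$)
$U{\left(P \right)} = 2 P^{2}$ ($U{\left(P \right)} = P 2 P = 2 P^{2}$)
$\frac{28980 + U{\left(u{\left(7,n \right)} \right)}}{-1548 - 41491} = \frac{28980 + 2 \cdot 7^{2}}{-1548 - 41491} = \frac{28980 + 2 \cdot 49}{-43039} = \left(28980 + 98\right) \left(- \frac{1}{43039}\right) = 29078 \left(- \frac{1}{43039}\right) = - \frac{29078}{43039}$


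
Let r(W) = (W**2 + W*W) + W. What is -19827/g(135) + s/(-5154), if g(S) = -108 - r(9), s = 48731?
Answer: 9843601/159774 ≈ 61.609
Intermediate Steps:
r(W) = W + 2*W**2 (r(W) = (W**2 + W**2) + W = 2*W**2 + W = W + 2*W**2)
g(S) = -279 (g(S) = -108 - 9*(1 + 2*9) = -108 - 9*(1 + 18) = -108 - 9*19 = -108 - 1*171 = -108 - 171 = -279)
-19827/g(135) + s/(-5154) = -19827/(-279) + 48731/(-5154) = -19827*(-1/279) + 48731*(-1/5154) = 2203/31 - 48731/5154 = 9843601/159774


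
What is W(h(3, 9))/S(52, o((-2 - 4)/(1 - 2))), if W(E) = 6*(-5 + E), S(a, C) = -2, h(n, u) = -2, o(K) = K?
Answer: 21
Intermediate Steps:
W(E) = -30 + 6*E
W(h(3, 9))/S(52, o((-2 - 4)/(1 - 2))) = (-30 + 6*(-2))/(-2) = (-30 - 12)*(-½) = -42*(-½) = 21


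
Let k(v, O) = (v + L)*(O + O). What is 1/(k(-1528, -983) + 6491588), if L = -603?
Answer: 1/10681134 ≈ 9.3623e-8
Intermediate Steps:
k(v, O) = 2*O*(-603 + v) (k(v, O) = (v - 603)*(O + O) = (-603 + v)*(2*O) = 2*O*(-603 + v))
1/(k(-1528, -983) + 6491588) = 1/(2*(-983)*(-603 - 1528) + 6491588) = 1/(2*(-983)*(-2131) + 6491588) = 1/(4189546 + 6491588) = 1/10681134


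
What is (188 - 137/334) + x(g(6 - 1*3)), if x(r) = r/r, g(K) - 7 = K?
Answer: 62989/334 ≈ 188.59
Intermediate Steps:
g(K) = 7 + K
x(r) = 1
(188 - 137/334) + x(g(6 - 1*3)) = (188 - 137/334) + 1 = 62655/334 + 1 = 62989/334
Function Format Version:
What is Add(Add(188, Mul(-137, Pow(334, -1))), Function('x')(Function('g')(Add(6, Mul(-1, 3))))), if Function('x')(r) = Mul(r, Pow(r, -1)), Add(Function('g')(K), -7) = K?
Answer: Rational(62989, 334) ≈ 188.59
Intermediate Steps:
Function('g')(K) = Add(7, K)
Function('x')(r) = 1
Add(Add(188, Mul(-137, Pow(334, -1))), Function('x')(Function('g')(Add(6, Mul(-1, 3))))) = Add(Add(188, Mul(-137, Pow(334, -1))), 1) = Add(Add(188, Mul(-137, Rational(1, 334))), 1) = Add(Add(188, Rational(-137, 334)), 1) = Add(Rational(62655, 334), 1) = Rational(62989, 334)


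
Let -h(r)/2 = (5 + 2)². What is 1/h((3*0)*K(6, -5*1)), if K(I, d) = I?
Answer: -1/98 ≈ -0.010204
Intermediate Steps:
h(r) = -98 (h(r) = -2*(5 + 2)² = -2*7² = -2*49 = -98)
1/h((3*0)*K(6, -5*1)) = 1/(-98) = -1/98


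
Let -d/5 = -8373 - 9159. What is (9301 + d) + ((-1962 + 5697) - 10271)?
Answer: 90425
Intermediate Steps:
d = 87660 (d = -5*(-8373 - 9159) = -5*(-17532) = 87660)
(9301 + d) + ((-1962 + 5697) - 10271) = (9301 + 87660) + ((-1962 + 5697) - 10271) = 96961 + (3735 - 10271) = 96961 - 6536 = 90425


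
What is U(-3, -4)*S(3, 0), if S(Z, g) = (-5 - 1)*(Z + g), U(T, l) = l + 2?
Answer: 36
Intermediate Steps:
U(T, l) = 2 + l
S(Z, g) = -6*Z - 6*g (S(Z, g) = -6*(Z + g) = -6*Z - 6*g)
U(-3, -4)*S(3, 0) = (2 - 4)*(-6*3 - 6*0) = -2*(-18 + 0) = -2*(-18) = 36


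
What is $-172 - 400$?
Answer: $-572$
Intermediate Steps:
$-172 - 400 = -572$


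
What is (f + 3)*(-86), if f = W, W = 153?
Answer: -13416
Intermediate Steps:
f = 153
(f + 3)*(-86) = (153 + 3)*(-86) = 156*(-86) = -13416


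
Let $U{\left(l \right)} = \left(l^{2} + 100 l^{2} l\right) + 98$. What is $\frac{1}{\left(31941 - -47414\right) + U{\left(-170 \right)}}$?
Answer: $- \frac{1}{491191647} \approx -2.0359 \cdot 10^{-9}$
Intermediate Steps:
$U{\left(l \right)} = 98 + l^{2} + 100 l^{3}$ ($U{\left(l \right)} = \left(l^{2} + 100 l^{3}\right) + 98 = 98 + l^{2} + 100 l^{3}$)
$\frac{1}{\left(31941 - -47414\right) + U{\left(-170 \right)}} = \frac{1}{\left(31941 - -47414\right) + \left(98 + \left(-170\right)^{2} + 100 \left(-170\right)^{3}\right)} = \frac{1}{\left(31941 + 47414\right) + \left(98 + 28900 + 100 \left(-4913000\right)\right)} = \frac{1}{79355 + \left(98 + 28900 - 491300000\right)} = \frac{1}{79355 - 491271002} = \frac{1}{-491191647} = - \frac{1}{491191647}$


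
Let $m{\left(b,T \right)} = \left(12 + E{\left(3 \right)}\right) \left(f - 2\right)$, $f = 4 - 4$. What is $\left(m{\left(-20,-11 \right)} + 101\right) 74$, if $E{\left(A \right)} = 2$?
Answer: $5402$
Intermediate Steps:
$f = 0$ ($f = 4 - 4 = 0$)
$m{\left(b,T \right)} = -28$ ($m{\left(b,T \right)} = \left(12 + 2\right) \left(0 - 2\right) = 14 \left(-2\right) = -28$)
$\left(m{\left(-20,-11 \right)} + 101\right) 74 = \left(-28 + 101\right) 74 = 73 \cdot 74 = 5402$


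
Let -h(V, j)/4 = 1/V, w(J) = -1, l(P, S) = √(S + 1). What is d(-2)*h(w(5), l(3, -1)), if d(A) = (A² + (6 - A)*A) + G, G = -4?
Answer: -64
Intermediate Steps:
l(P, S) = √(1 + S)
h(V, j) = -4/V
d(A) = -4 + A² + A*(6 - A) (d(A) = (A² + (6 - A)*A) - 4 = (A² + A*(6 - A)) - 4 = -4 + A² + A*(6 - A))
d(-2)*h(w(5), l(3, -1)) = (-4 + 6*(-2))*(-4/(-1)) = (-4 - 12)*(-4*(-1)) = -16*4 = -64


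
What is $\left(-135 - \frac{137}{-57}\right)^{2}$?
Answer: $\frac{57123364}{3249} \approx 17582.0$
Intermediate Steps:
$\left(-135 - \frac{137}{-57}\right)^{2} = \left(-135 - - \frac{137}{57}\right)^{2} = \left(-135 + \frac{137}{57}\right)^{2} = \left(- \frac{7558}{57}\right)^{2} = \frac{57123364}{3249}$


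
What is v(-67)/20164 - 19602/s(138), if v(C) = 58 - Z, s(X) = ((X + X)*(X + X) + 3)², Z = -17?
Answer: 48316416483/13001836909636 ≈ 0.0037161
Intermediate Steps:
s(X) = (3 + 4*X²)² (s(X) = ((2*X)*(2*X) + 3)² = (4*X² + 3)² = (3 + 4*X²)²)
v(C) = 75 (v(C) = 58 - 1*(-17) = 58 + 17 = 75)
v(-67)/20164 - 19602/s(138) = 75/20164 - 19602/(3 + 4*138²)² = 75*(1/20164) - 19602/(3 + 4*19044)² = 75/20164 - 19602/(3 + 76176)² = 75/20164 - 19602/(76179²) = 75/20164 - 19602/5803240041 = 75/20164 - 19602*1/5803240041 = 75/20164 - 2178/644804449 = 48316416483/13001836909636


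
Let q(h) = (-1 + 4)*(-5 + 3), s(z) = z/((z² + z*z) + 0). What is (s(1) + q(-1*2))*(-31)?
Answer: 341/2 ≈ 170.50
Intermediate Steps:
s(z) = 1/(2*z) (s(z) = z/((z² + z²) + 0) = z/(2*z² + 0) = z/((2*z²)) = z*(1/(2*z²)) = 1/(2*z))
q(h) = -6 (q(h) = 3*(-2) = -6)
(s(1) + q(-1*2))*(-31) = ((½)/1 - 6)*(-31) = ((½)*1 - 6)*(-31) = (½ - 6)*(-31) = -11/2*(-31) = 341/2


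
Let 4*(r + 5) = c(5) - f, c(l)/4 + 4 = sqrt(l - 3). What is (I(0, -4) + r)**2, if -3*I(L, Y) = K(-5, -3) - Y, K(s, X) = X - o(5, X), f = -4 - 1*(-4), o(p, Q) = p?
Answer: 547/9 - 46*sqrt(2)/3 ≈ 39.093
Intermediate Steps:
c(l) = -16 + 4*sqrt(-3 + l) (c(l) = -16 + 4*sqrt(l - 3) = -16 + 4*sqrt(-3 + l))
f = 0 (f = -4 + 4 = 0)
K(s, X) = -5 + X (K(s, X) = X - 1*5 = X - 5 = -5 + X)
I(L, Y) = 8/3 + Y/3 (I(L, Y) = -((-5 - 3) - Y)/3 = -(-8 - Y)/3 = 8/3 + Y/3)
r = -9 + sqrt(2) (r = -5 + ((-16 + 4*sqrt(-3 + 5)) - 1*0)/4 = -5 + ((-16 + 4*sqrt(2)) + 0)/4 = -5 + (-16 + 4*sqrt(2))/4 = -5 + (-4 + sqrt(2)) = -9 + sqrt(2) ≈ -7.5858)
(I(0, -4) + r)**2 = ((8/3 + (1/3)*(-4)) + (-9 + sqrt(2)))**2 = ((8/3 - 4/3) + (-9 + sqrt(2)))**2 = (4/3 + (-9 + sqrt(2)))**2 = (-23/3 + sqrt(2))**2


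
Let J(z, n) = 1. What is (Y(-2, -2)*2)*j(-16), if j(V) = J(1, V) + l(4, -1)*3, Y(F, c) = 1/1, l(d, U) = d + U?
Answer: 20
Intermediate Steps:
l(d, U) = U + d
Y(F, c) = 1 (Y(F, c) = 1*1 = 1)
j(V) = 10 (j(V) = 1 + (-1 + 4)*3 = 1 + 3*3 = 1 + 9 = 10)
(Y(-2, -2)*2)*j(-16) = (1*2)*10 = 2*10 = 20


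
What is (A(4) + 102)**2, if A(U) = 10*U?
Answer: 20164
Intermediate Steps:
(A(4) + 102)**2 = (10*4 + 102)**2 = (40 + 102)**2 = 142**2 = 20164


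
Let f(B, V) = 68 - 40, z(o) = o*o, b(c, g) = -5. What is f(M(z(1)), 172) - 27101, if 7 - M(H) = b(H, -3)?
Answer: -27073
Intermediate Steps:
z(o) = o²
M(H) = 12 (M(H) = 7 - 1*(-5) = 7 + 5 = 12)
f(B, V) = 28
f(M(z(1)), 172) - 27101 = 28 - 27101 = -27073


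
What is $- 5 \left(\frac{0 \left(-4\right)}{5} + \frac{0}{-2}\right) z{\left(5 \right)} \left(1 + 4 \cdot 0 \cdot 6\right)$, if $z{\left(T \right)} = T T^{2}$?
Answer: $0$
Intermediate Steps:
$z{\left(T \right)} = T^{3}$
$- 5 \left(\frac{0 \left(-4\right)}{5} + \frac{0}{-2}\right) z{\left(5 \right)} \left(1 + 4 \cdot 0 \cdot 6\right) = - 5 \left(\frac{0 \left(-4\right)}{5} + \frac{0}{-2}\right) 5^{3} \left(1 + 4 \cdot 0 \cdot 6\right) = - 5 \left(0 \cdot \frac{1}{5} + 0 \left(- \frac{1}{2}\right)\right) 125 \left(1 + 0 \cdot 6\right) = - 5 \left(0 + 0\right) 125 \left(1 + 0\right) = \left(-5\right) 0 \cdot 125 \cdot 1 = 0 \cdot 125 = 0$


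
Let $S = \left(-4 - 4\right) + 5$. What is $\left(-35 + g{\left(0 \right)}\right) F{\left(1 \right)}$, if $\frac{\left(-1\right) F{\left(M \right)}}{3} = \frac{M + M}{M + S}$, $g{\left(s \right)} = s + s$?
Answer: $-105$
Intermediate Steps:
$S = -3$ ($S = -8 + 5 = -3$)
$g{\left(s \right)} = 2 s$
$F{\left(M \right)} = - \frac{6 M}{-3 + M}$ ($F{\left(M \right)} = - 3 \frac{M + M}{M - 3} = - 3 \frac{2 M}{-3 + M} = - \frac{6 M}{-3 + M}$)
$\left(-35 + g{\left(0 \right)}\right) F{\left(1 \right)} = \left(-35 + 2 \cdot 0\right) \left(\left(-6\right) 1 \frac{1}{-3 + 1}\right) = \left(-35 + 0\right) \left(\left(-6\right) 1 \frac{1}{-2}\right) = - 35 \left(\left(-6\right) 1 \left(- \frac{1}{2}\right)\right) = \left(-35\right) 3 = -105$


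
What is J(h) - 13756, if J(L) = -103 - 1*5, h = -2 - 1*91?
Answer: -13864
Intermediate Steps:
h = -93 (h = -2 - 91 = -93)
J(L) = -108 (J(L) = -103 - 5 = -108)
J(h) - 13756 = -108 - 13756 = -13864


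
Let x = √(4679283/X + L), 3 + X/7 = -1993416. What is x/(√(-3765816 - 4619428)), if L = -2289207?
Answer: √2118827101914995902276602/2785884118206 ≈ 0.52250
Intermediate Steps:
X = -13953933 (X = -21 + 7*(-1993416) = -21 - 13953912 = -13953933)
x = I*√1010740821335668182/664473 (x = √(4679283/(-13953933) - 2289207) = √(4679283*(-1/13953933) - 2289207) = √(-222823/664473 - 2289207) = √(-1521116465734/664473) = I*√1010740821335668182/664473 ≈ 1513.0*I)
x/(√(-3765816 - 4619428)) = (I*√1010740821335668182/664473)/(√(-3765816 - 4619428)) = (I*√1010740821335668182/664473)/(√(-8385244)) = (I*√1010740821335668182/664473)/((2*I*√2096311)) = (I*√1010740821335668182/664473)*(-I*√2096311/4192622) = √2118827101914995902276602/2785884118206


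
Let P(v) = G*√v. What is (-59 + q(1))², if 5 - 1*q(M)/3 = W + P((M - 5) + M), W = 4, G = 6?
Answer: 2164 + 2016*I*√3 ≈ 2164.0 + 3491.8*I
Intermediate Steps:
P(v) = 6*√v
q(M) = 3 - 18*√(-5 + 2*M) (q(M) = 15 - 3*(4 + 6*√((M - 5) + M)) = 15 - 3*(4 + 6*√((-5 + M) + M)) = 15 - 3*(4 + 6*√(-5 + 2*M)) = 15 + (-12 - 18*√(-5 + 2*M)) = 3 - 18*√(-5 + 2*M))
(-59 + q(1))² = (-59 + (3 - 18*√(-5 + 2*1)))² = (-59 + (3 - 18*√(-5 + 2)))² = (-59 + (3 - 18*I*√3))² = (-56 - 18*I*√3)²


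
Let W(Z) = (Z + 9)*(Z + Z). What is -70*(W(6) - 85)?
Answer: -6650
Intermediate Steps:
W(Z) = 2*Z*(9 + Z) (W(Z) = (9 + Z)*(2*Z) = 2*Z*(9 + Z))
-70*(W(6) - 85) = -70*(2*6*(9 + 6) - 85) = -70*(2*6*15 - 85) = -70*(180 - 85) = -70*95 = -6650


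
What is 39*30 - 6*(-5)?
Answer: 1200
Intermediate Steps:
39*30 - 6*(-5) = 1170 + 30 = 1200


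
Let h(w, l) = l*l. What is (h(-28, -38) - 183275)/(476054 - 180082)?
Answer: -181831/295972 ≈ -0.61435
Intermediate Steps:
h(w, l) = l**2
(h(-28, -38) - 183275)/(476054 - 180082) = ((-38)**2 - 183275)/(476054 - 180082) = (1444 - 183275)/295972 = -181831*1/295972 = -181831/295972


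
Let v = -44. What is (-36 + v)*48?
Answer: -3840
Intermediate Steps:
(-36 + v)*48 = (-36 - 44)*48 = -80*48 = -3840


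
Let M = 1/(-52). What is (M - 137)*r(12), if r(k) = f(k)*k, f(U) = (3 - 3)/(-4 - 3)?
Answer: 0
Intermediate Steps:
f(U) = 0 (f(U) = 0/(-7) = 0*(-⅐) = 0)
r(k) = 0 (r(k) = 0*k = 0)
M = -1/52 ≈ -0.019231
(M - 137)*r(12) = (-1/52 - 137)*0 = -7125/52*0 = 0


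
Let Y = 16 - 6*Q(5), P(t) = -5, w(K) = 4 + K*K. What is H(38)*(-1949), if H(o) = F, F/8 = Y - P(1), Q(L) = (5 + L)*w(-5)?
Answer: 26802648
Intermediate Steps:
w(K) = 4 + K²
Q(L) = 145 + 29*L (Q(L) = (5 + L)*(4 + (-5)²) = (5 + L)*(4 + 25) = (5 + L)*29 = 145 + 29*L)
Y = -1724 (Y = 16 - 6*(145 + 29*5) = 16 - 6*(145 + 145) = 16 - 6*290 = 16 - 1*1740 = 16 - 1740 = -1724)
F = -13752 (F = 8*(-1724 - 1*(-5)) = 8*(-1724 + 5) = 8*(-1719) = -13752)
H(o) = -13752
H(38)*(-1949) = -13752*(-1949) = 26802648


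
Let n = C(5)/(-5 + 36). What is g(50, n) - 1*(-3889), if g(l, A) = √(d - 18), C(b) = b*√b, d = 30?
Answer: 3889 + 2*√3 ≈ 3892.5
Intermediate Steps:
C(b) = b^(3/2)
n = 5*√5/31 (n = 5^(3/2)/(-5 + 36) = (5*√5)/31 = (5*√5)*(1/31) = 5*√5/31 ≈ 0.36066)
g(l, A) = 2*√3 (g(l, A) = √(30 - 18) = √12 = 2*√3)
g(50, n) - 1*(-3889) = 2*√3 - 1*(-3889) = 2*√3 + 3889 = 3889 + 2*√3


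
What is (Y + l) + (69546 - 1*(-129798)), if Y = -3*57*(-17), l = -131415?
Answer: 70836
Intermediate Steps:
Y = 2907 (Y = -171*(-17) = 2907)
(Y + l) + (69546 - 1*(-129798)) = (2907 - 131415) + (69546 - 1*(-129798)) = -128508 + (69546 + 129798) = -128508 + 199344 = 70836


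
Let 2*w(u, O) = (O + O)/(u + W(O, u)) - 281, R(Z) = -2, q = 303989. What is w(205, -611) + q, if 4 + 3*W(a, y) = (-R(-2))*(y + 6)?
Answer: 627747335/2066 ≈ 3.0385e+5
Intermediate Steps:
W(a, y) = 8/3 + 2*y/3 (W(a, y) = -4/3 + ((-1*(-2))*(y + 6))/3 = -4/3 + (2*(6 + y))/3 = -4/3 + (12 + 2*y)/3 = -4/3 + (4 + 2*y/3) = 8/3 + 2*y/3)
w(u, O) = -281/2 + O/(8/3 + 5*u/3) (w(u, O) = ((O + O)/(u + (8/3 + 2*u/3)) - 281)/2 = ((2*O)/(8/3 + 5*u/3) - 281)/2 = (2*O/(8/3 + 5*u/3) - 281)/2 = (-281 + 2*O/(8/3 + 5*u/3))/2 = -281/2 + O/(8/3 + 5*u/3))
w(205, -611) + q = (-2248 - 1405*205 + 6*(-611))/(2*(8 + 5*205)) + 303989 = (-2248 - 288025 - 3666)/(2*(8 + 1025)) + 303989 = (½)*(-293939)/1033 + 303989 = (½)*(1/1033)*(-293939) + 303989 = -293939/2066 + 303989 = 627747335/2066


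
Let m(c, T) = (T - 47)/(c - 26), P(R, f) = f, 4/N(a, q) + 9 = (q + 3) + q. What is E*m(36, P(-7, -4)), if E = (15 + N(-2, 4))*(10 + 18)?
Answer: -12138/5 ≈ -2427.6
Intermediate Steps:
N(a, q) = 4/(-6 + 2*q) (N(a, q) = 4/(-9 + ((q + 3) + q)) = 4/(-9 + ((3 + q) + q)) = 4/(-9 + (3 + 2*q)) = 4/(-6 + 2*q))
E = 476 (E = (15 + 2/(-3 + 4))*(10 + 18) = (15 + 2/1)*28 = (15 + 2*1)*28 = (15 + 2)*28 = 17*28 = 476)
m(c, T) = (-47 + T)/(-26 + c)
E*m(36, P(-7, -4)) = 476*((-47 - 4)/(-26 + 36)) = 476*(-51/10) = -12138/5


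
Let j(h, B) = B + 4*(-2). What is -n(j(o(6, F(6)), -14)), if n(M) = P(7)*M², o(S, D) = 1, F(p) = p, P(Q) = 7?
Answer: -3388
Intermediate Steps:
j(h, B) = -8 + B (j(h, B) = B - 8 = -8 + B)
n(M) = 7*M²
-n(j(o(6, F(6)), -14)) = -7*(-8 - 14)² = -7*(-22)² = -7*484 = -1*3388 = -3388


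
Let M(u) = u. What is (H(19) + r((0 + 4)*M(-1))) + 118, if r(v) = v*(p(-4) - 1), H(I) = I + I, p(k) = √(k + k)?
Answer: 160 - 8*I*√2 ≈ 160.0 - 11.314*I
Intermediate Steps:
p(k) = √2*√k (p(k) = √(2*k) = √2*√k)
H(I) = 2*I
r(v) = v*(-1 + 2*I*√2) (r(v) = v*(√2*√(-4) - 1) = v*(√2*(2*I) - 1) = v*(2*I*√2 - 1) = v*(-1 + 2*I*√2))
(H(19) + r((0 + 4)*M(-1))) + 118 = (2*19 + ((0 + 4)*(-1))*(-1 + 2*I*√2)) + 118 = (38 + (4*(-1))*(-1 + 2*I*√2)) + 118 = (38 - 4*(-1 + 2*I*√2)) + 118 = (38 + (4 - 8*I*√2)) + 118 = (42 - 8*I*√2) + 118 = 160 - 8*I*√2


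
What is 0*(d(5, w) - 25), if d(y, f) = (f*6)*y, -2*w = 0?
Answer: 0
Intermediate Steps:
w = 0 (w = -½*0 = 0)
d(y, f) = 6*f*y (d(y, f) = (6*f)*y = 6*f*y)
0*(d(5, w) - 25) = 0*(6*0*5 - 25) = 0*(0 - 25) = 0*(-25) = 0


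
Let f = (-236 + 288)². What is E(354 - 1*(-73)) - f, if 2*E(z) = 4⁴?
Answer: -2576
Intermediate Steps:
E(z) = 128 (E(z) = (½)*4⁴ = (½)*256 = 128)
f = 2704 (f = 52² = 2704)
E(354 - 1*(-73)) - f = 128 - 1*2704 = 128 - 2704 = -2576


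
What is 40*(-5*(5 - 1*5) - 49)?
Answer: -1960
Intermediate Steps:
40*(-5*(5 - 1*5) - 49) = 40*(-5*(5 - 5) - 49) = 40*(-5*0 - 49) = 40*(0 - 49) = 40*(-49) = -1960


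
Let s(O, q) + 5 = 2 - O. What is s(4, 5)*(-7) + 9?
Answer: 58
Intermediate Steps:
s(O, q) = -3 - O (s(O, q) = -5 + (2 - O) = -3 - O)
s(4, 5)*(-7) + 9 = (-3 - 1*4)*(-7) + 9 = (-3 - 4)*(-7) + 9 = -7*(-7) + 9 = 49 + 9 = 58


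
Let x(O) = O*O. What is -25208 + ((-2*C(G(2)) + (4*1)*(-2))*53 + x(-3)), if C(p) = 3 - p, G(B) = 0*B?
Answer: -25941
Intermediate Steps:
G(B) = 0
x(O) = O²
-25208 + ((-2*C(G(2)) + (4*1)*(-2))*53 + x(-3)) = -25208 + ((-2*(3 - 1*0) + (4*1)*(-2))*53 + (-3)²) = -25208 + ((-2*(3 + 0) + 4*(-2))*53 + 9) = -25208 + ((-2*3 - 8)*53 + 9) = -25208 + ((-6 - 8)*53 + 9) = -25208 + (-14*53 + 9) = -25208 + (-742 + 9) = -25208 - 733 = -25941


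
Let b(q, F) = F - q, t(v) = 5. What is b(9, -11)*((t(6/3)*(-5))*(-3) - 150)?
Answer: 1500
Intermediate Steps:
b(9, -11)*((t(6/3)*(-5))*(-3) - 150) = (-11 - 1*9)*((5*(-5))*(-3) - 150) = (-11 - 9)*(-25*(-3) - 150) = -20*(75 - 150) = -20*(-75) = 1500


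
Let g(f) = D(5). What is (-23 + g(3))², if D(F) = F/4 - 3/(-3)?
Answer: 6889/16 ≈ 430.56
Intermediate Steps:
D(F) = 1 + F/4 (D(F) = F*(¼) - 3*(-⅓) = F/4 + 1 = 1 + F/4)
g(f) = 9/4 (g(f) = 1 + (¼)*5 = 1 + 5/4 = 9/4)
(-23 + g(3))² = (-23 + 9/4)² = (-83/4)² = 6889/16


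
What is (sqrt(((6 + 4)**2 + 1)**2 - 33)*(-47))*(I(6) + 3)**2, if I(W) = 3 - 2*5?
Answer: -1504*sqrt(2542) ≈ -75829.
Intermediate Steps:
I(W) = -7 (I(W) = 3 - 10 = -7)
(sqrt(((6 + 4)**2 + 1)**2 - 33)*(-47))*(I(6) + 3)**2 = (sqrt(((6 + 4)**2 + 1)**2 - 33)*(-47))*(-7 + 3)**2 = (sqrt((10**2 + 1)**2 - 33)*(-47))*(-4)**2 = (sqrt((100 + 1)**2 - 33)*(-47))*16 = (sqrt(101**2 - 33)*(-47))*16 = (sqrt(10201 - 33)*(-47))*16 = (sqrt(10168)*(-47))*16 = ((2*sqrt(2542))*(-47))*16 = -94*sqrt(2542)*16 = -1504*sqrt(2542)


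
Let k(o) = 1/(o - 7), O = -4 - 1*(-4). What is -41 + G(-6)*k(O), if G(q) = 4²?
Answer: -303/7 ≈ -43.286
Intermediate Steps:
O = 0 (O = -4 + 4 = 0)
G(q) = 16
k(o) = 1/(-7 + o)
-41 + G(-6)*k(O) = -41 + 16/(-7 + 0) = -41 + 16/(-7) = -41 + 16*(-⅐) = -41 - 16/7 = -303/7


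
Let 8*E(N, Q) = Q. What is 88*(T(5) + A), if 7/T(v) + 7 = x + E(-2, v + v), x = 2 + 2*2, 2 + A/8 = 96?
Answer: 68640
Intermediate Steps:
A = 752 (A = -16 + 8*96 = -16 + 768 = 752)
E(N, Q) = Q/8
x = 6 (x = 2 + 4 = 6)
T(v) = 7/(-1 + v/4) (T(v) = 7/(-7 + (6 + (v + v)/8)) = 7/(-7 + (6 + (2*v)/8)) = 7/(-7 + (6 + v/4)) = 7/(-1 + v/4))
88*(T(5) + A) = 88*(28/(-4 + 5) + 752) = 88*(28/1 + 752) = 88*(28*1 + 752) = 88*(28 + 752) = 88*780 = 68640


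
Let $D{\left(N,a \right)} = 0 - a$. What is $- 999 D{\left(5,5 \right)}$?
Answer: $4995$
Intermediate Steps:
$D{\left(N,a \right)} = - a$
$- 999 D{\left(5,5 \right)} = - 999 \left(\left(-1\right) 5\right) = \left(-999\right) \left(-5\right) = 4995$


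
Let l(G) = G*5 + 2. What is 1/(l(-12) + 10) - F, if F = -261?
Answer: 12527/48 ≈ 260.98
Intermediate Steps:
l(G) = 2 + 5*G (l(G) = 5*G + 2 = 2 + 5*G)
1/(l(-12) + 10) - F = 1/((2 + 5*(-12)) + 10) - 1*(-261) = 1/((2 - 60) + 10) + 261 = 1/(-58 + 10) + 261 = 1/(-48) + 261 = -1/48 + 261 = 12527/48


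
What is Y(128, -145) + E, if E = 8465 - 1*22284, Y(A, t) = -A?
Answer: -13947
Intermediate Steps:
E = -13819 (E = 8465 - 22284 = -13819)
Y(128, -145) + E = -1*128 - 13819 = -128 - 13819 = -13947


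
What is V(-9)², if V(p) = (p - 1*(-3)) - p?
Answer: 9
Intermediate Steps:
V(p) = 3 (V(p) = (p + 3) - p = (3 + p) - p = 3)
V(-9)² = 3² = 9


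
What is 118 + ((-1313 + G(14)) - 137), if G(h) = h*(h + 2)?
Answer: -1108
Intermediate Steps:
G(h) = h*(2 + h)
118 + ((-1313 + G(14)) - 137) = 118 + ((-1313 + 14*(2 + 14)) - 137) = 118 + ((-1313 + 14*16) - 137) = 118 + ((-1313 + 224) - 137) = 118 + (-1089 - 137) = 118 - 1226 = -1108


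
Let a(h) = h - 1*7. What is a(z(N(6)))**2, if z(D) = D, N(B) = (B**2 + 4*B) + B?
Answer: 3481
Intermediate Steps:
N(B) = B**2 + 5*B
a(h) = -7 + h (a(h) = h - 7 = -7 + h)
a(z(N(6)))**2 = (-7 + 6*(5 + 6))**2 = (-7 + 6*11)**2 = (-7 + 66)**2 = 59**2 = 3481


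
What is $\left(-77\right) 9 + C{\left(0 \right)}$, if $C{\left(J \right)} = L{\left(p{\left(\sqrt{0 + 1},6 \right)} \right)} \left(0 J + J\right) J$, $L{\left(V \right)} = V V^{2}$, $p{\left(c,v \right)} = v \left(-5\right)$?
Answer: $-693$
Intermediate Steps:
$p{\left(c,v \right)} = - 5 v$
$L{\left(V \right)} = V^{3}$
$C{\left(J \right)} = - 27000 J^{2}$ ($C{\left(J \right)} = \left(\left(-5\right) 6\right)^{3} \left(0 J + J\right) J = \left(-30\right)^{3} \left(0 + J\right) J = - 27000 J J = - 27000 J^{2}$)
$\left(-77\right) 9 + C{\left(0 \right)} = \left(-77\right) 9 - 27000 \cdot 0^{2} = -693 - 0 = -693 + 0 = -693$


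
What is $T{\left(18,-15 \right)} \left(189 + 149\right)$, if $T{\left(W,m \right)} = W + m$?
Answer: $1014$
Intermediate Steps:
$T{\left(18,-15 \right)} \left(189 + 149\right) = \left(18 - 15\right) \left(189 + 149\right) = 3 \cdot 338 = 1014$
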